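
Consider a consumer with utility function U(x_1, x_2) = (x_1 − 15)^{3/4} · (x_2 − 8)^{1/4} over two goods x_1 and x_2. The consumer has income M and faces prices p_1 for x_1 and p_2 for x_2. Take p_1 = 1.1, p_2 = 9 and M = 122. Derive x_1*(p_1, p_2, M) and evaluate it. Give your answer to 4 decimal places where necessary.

Let x_1' = x_1−15, x_2' = x_2−8. MRS = 3·x_2'/x_1' = p_1/p_2.
After buying the subsistence bundle (15, 8), a share 0.75 of the remaining income goes to x_1: x_1* = 15 + 0.75·(M − 15p_1 − 8p_2)/p_1.
Discretionary income = 122 − 15·1.1 − 8·9 = 33.5; x_1* = 15 + 0.75·33.5/1.1 = 37.8409.

x_1* = 37.8409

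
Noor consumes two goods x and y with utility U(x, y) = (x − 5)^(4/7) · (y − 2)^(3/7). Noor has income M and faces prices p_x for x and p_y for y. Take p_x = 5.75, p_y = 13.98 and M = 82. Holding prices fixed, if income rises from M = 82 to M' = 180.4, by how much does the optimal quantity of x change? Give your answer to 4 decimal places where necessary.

MRS = (4/3)·(y−2)/(x−5). Tangency with p_x/p_y gives y−2 = (3/4)·(p_x/p_y)·(x−5).
Substituting into the budget: x* = 5 + 4/7·(M − 5·p_x − 2·p_y)/p_x, and y* = 2 + 3/7·(…)/p_y.
Discretionary income = 82 − 5·5.75 − 2·13.98 = 25.29; x* = 5 + 4/7·25.29/5.75 = 7.5133.
At M' = 180.4: x* = 17.2922. Change: 17.2922 − 7.5133 = 9.7789.

Δx* = 9.7789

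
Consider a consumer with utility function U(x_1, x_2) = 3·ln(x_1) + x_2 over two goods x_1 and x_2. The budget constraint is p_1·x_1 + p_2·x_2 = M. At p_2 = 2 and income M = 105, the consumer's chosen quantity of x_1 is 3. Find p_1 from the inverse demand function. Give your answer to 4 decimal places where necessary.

p_1 = 2

Set MRS = p_1/p_2: (3/x_1)/1 = p_1/p_2.
So x_1*(p_1,p_2) = 3·p_2/p_1, independent of income; and x_2* = (M − 3·p_2)/p_2.
Set x_1* = 3 in the demand function and solve for p_1: p_1 = 2.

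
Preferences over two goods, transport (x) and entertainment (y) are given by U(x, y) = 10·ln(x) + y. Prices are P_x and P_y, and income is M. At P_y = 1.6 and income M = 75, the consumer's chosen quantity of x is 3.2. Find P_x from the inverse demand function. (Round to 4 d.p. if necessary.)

MU_x = 10/x, MU_y = 1. Tangency: 10/x = P_x/P_y.
So x*(P_x,P_y) = 10·P_y/P_x, independent of income; and y* = (M − 10·P_y)/P_y.
Set x* = 3.2 in the demand function and solve for P_x: P_x = 5.

P_x = 5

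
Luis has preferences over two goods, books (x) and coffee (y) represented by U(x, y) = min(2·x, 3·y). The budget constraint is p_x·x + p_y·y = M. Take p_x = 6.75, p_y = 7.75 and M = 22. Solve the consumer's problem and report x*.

Leontief preferences: the optimum is at the kink where x/3 = y/2, i.e. y = (2/3)·x.
Budget: p_x·x + p_y·(2/3)·x = M, so (3·p_x + 2·p_y)·x = 3·M.
Demand: x*(p_x,p_y,M) = 3·M/(3·p_x + 2·p_y), y* = 2·M/(3·p_x + 2·p_y).
Here 3·6.75 + 2·7.75 = 35.75, giving x* = 1.8462.

x* = 1.8462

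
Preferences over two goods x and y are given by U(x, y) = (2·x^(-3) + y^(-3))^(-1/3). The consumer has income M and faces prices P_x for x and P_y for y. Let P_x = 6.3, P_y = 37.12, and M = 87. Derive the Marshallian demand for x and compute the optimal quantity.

MRS = MU_x/MU_y = 2·(y/x)^(4). Set equal to P_x/P_y.
Hence y/x = ((1/2)·P_x/P_y)^(1/(4)), i.e. raised to the 0.25 power.
With the ratio pinned down, the budget gives x* = M/(P_x + P_y·(y/x)) and y* = (y/x)·x*.
Numerically y/x = 0.539729, so x* = 87/(6.3 + 37.12·0.539729) = 3.3036.

x* = 3.3036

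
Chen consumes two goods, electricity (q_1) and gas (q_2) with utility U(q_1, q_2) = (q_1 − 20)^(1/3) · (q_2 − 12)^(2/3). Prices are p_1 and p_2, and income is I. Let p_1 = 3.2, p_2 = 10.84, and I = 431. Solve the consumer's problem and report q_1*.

This is Cobb-Douglas in (q_1−20, q_2−12): tangency gives 1/3·p_2·(q_2−12) = 2/3·p_1·(q_1−20).
After buying the subsistence bundle (20, 12), a share 1/3 of the remaining income goes to q_1: q_1* = 20 + 1/3·(I − 20p_1 − 12p_2)/p_1.
Discretionary income = 431 − 20·3.2 − 12·10.84 = 236.92; q_1* = 20 + 1/3·236.92/3.2 = 44.6792.

q_1* = 44.6792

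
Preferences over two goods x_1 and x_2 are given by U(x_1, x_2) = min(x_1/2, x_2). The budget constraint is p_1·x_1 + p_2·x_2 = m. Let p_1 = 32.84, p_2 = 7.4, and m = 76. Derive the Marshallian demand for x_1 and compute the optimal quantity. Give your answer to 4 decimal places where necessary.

x_1* = 2.0799

Leontief preferences: the optimum is at the kink where x_1/2 = x_2/1, i.e. x_2 = (1/2)·x_1.
Budget: p_1·x_1 + p_2·(1/2)·x_1 = m, so (2·p_1 + p_2)·x_1 = 2·m.
Demand: x_1*(p_1,p_2,m) = 2·m/(2·p_1 + p_2), x_2* = m/(2·p_1 + p_2).
Here 2·32.84 + 7.4 = 73.08, giving x_1* = 2.0799.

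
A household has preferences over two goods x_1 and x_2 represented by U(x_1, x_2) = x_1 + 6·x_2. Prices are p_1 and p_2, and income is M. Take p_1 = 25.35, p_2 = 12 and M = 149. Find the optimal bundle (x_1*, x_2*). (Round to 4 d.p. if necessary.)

Perfect substitutes: compare marginal utility per dollar. 1/p_1 vs 6/p_2 → 0.0394 vs 0.5.
x_2 gives more utility per dollar, so spend all income on x_2: x_2* = M/p_2, x_1* = 0.
Numerically: x_1* = 0, x_2* = 12.4167.

x_1* = 0, x_2* = 12.4167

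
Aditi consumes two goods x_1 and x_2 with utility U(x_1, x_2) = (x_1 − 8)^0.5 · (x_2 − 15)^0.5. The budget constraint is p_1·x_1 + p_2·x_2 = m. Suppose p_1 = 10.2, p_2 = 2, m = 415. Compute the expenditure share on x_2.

This is Cobb-Douglas in (x_1−8, x_2−15): tangency gives 0.5·p_2·(x_2−15) = 0.5·p_1·(x_1−8).
Substituting into the budget: x_1* = 8 + 0.5·(m − 8·p_1 − 15·p_2)/p_1, and x_2* = 15 + 0.5·(…)/p_2.
Discretionary income = 415 − 8·10.2 − 15·2 = 303.4; x_1* = 8 + 0.5·303.4/10.2 = 22.8725; x_2* = 15 + 0.5·303.4/2 = 90.85.
Expenditure on x_2: 2·90.85 = 181.7; share = 0.4378.

share on x_2 = 0.4378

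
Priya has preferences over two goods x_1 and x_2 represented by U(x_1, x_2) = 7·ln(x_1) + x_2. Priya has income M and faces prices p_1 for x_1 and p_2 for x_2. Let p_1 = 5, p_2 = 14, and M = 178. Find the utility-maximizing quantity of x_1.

x_1* = 19.6

MU_x_1 = 7/x_1, MU_x_2 = 1. Tangency: 7/x_1 = p_1/p_2.
So x_1*(p_1,p_2) = 7·p_2/p_1, independent of income; and x_2* = (M − 7·p_2)/p_2.
At the given prices: x_1* = 7·14/5 = 19.6.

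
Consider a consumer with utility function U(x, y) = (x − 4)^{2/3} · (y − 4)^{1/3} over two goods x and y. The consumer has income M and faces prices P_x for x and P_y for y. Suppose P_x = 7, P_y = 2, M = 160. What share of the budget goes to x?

share on x = 0.6917

This is Cobb-Douglas in (x−4, y−4): tangency gives 2/3·P_y·(y−4) = 1/3·P_x·(x−4).
After buying the subsistence bundle (4, 4), a share 2/3 of the remaining income goes to x: x* = 4 + 2/3·(M − 4P_x − 4P_y)/P_x.
Discretionary income = 160 − 4·7 − 4·2 = 124; x* = 4 + 2/3·124/7 = 15.8095; y* = 4 + 1/3·124/2 = 24.6667.
Expenditure on x: 7·15.8095 = 110.6667; share = 0.6917.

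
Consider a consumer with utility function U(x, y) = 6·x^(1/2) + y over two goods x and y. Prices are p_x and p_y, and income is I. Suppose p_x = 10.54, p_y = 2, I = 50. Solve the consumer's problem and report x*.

Set MRS = p_x/p_y: 3·x^(−1/2) = p_x/p_y.
Thus x* = (3·p_y/p_x)² — independent of I — with the rest of income spent on y.
Plugging in: x* = (3·2/10.54)² = 0.3241.

x* = 0.3241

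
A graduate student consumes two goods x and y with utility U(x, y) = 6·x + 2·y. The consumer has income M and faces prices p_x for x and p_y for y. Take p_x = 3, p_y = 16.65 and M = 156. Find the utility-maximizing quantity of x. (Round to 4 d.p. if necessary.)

Linear utility — the consumer picks whichever good has higher MU/price: 6/3 = 2 vs 2/16.65 = 0.1201.
x gives more utility per dollar, so spend all income on x: x* = M/p_x, y* = 0.
Numerically: x* = 52, y* = 0.

x* = 52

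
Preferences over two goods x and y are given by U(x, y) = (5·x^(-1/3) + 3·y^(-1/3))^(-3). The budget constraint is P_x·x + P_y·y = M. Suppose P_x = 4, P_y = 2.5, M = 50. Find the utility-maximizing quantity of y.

y* = 7.5479

Numerically y/x = 0.969847, so x* = 50/(4 + 2.5·0.969847) = 7.7826 and y* = 0.969847·7.7826 = 7.5479.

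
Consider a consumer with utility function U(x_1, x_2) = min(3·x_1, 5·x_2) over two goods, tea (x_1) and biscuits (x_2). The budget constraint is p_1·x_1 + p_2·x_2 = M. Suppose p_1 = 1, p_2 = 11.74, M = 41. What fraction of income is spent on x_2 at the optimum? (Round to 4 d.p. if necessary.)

share on x_2 = 0.8757

With perfect complements, no substitution: consume in ratio x_1:x_2 = 5:3.
Budget: p_1·x_1 + p_2·(3/5)·x_1 = M, so (5·p_1 + 3·p_2)·x_1 = 5·M.
Demand: x_1*(p_1,p_2,M) = 5·M/(5·p_1 + 3·p_2), x_2* = 3·M/(5·p_1 + 3·p_2).
Here 5·1 + 3·11.74 = 40.22, giving x_1* = 5.097 and x_2* = 3.0582.
Expenditure on x_2: 11.74·3.0582 = 35.903; share = 0.8757.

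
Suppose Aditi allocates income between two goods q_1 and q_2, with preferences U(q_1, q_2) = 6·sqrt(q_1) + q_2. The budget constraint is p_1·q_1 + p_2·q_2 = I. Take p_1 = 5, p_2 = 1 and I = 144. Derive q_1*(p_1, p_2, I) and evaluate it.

MU_q_1 = 3/√q_1, MU_q_2 = 1. Tangency: 3/√q_1 = p_1/p_2.
Solve: √q_1 = 3·p_2/p_1, so q_1*(p_1,p_2) = (3·p_2/p_1)², and q_2* = (I − p_1·q_1*)/p_2.
Plugging in: q_1* = (3·1/5)² = 0.36.

q_1* = 0.36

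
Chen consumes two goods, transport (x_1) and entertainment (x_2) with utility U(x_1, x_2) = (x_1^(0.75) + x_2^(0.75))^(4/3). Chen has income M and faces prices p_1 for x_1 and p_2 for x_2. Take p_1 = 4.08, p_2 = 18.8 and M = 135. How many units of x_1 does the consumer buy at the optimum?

From the CES first-order condition, (x_2/x_1)^(0.25) = p_1/p_2.
Solve for the ratio: x_2/x_1 = [p_1/p_2]^(4).
With the ratio pinned down, the budget gives x_1* = M/(p_1 + p_2·(x_2/x_1)) and x_2* = (x_2/x_1)·x_1*.
Numerically x_2/x_1 = 0.002218, so x_1* = 135/(4.08 + 18.8·0.002218) = 32.7535.

x_1* = 32.7535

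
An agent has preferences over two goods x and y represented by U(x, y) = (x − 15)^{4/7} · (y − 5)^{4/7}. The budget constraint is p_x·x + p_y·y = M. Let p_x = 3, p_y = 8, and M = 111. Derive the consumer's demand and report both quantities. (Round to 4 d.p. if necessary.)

MRS = (y−5)/(x−15). Tangency with p_x/p_y gives y−5 = (p_x/p_y)·(x−15).
Substituting into the budget: x* = 15 + 0.5·(M − 15·p_x − 5·p_y)/p_x, and y* = 5 + 0.5·(…)/p_y.
Discretionary income = 111 − 15·3 − 5·8 = 26; x* = 15 + 0.5·26/3 = 19.3333; y* = 5 + 0.5·26/8 = 6.625.

x* = 19.3333, y* = 6.625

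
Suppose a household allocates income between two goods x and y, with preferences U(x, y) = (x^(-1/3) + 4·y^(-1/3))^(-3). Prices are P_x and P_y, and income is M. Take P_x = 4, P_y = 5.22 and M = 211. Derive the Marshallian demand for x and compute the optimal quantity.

MRS = MU_x/MU_y = (1/4)·(y/x)^(4/3). Set equal to P_x/P_y.
Hence y/x = (4·P_x/P_y)^(1/(4/3)), i.e. raised to the 0.75 power.
Substitute y = (y/x)·x into the budget: x* = M/(P_x + P_y·(y/x)).
Numerically y/x = 2.316526, so x* = 211/(4 + 5.22·2.316526) = 13.1119.

x* = 13.1119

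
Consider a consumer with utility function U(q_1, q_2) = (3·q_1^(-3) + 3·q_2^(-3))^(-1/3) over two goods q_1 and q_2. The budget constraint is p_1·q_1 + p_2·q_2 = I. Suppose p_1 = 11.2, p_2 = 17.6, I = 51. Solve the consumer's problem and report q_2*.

q_2* = 1.6921

With the ratio pinned down, the budget gives q_1* = I/(p_1 + p_2·(q_2/q_1)) and q_2* = (q_2/q_1)·q_1*.
Numerically q_2/q_1 = 0.893154, so q_1* = 51/(11.2 + 17.6·0.893154) = 1.8945 and q_2* = 0.893154·1.8945 = 1.6921.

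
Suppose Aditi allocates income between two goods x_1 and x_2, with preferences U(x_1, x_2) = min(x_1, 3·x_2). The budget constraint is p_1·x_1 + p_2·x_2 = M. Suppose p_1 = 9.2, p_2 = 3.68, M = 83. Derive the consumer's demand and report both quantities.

Here 3·9.2 + 3.68 = 31.28, giving x_1* = 7.9604 and x_2* = 2.6535.

x_1* = 7.9604, x_2* = 2.6535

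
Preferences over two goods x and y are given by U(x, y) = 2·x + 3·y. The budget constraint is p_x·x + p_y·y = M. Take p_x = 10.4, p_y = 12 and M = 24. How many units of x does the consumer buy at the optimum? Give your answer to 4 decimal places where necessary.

Perfect substitutes: compare marginal utility per dollar. 2/p_x vs 3/p_y → 0.1923 vs 0.25.
y gives more utility per dollar, so spend all income on y: y* = M/p_y, x* = 0.
Numerically: x* = 0, y* = 2.

x* = 0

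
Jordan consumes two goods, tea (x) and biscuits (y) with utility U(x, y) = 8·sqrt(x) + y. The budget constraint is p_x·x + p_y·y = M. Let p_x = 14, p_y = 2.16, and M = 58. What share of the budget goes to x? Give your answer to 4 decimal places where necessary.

Utility is quasi-linear in y; the FOC for x is 4/√x = p_x/p_y.
Solve: √x = 4·p_y/p_x, so x*(p_x,p_y) = (4·p_y/p_x)², and y* = (M − p_x·x*)/p_y.
Plugging in: x* = (4·2.16/14)² = 0.3809, y* = 24.3833.
Expenditure on x: 14·0.3809 = 5.3321; share = 0.0919.

share on x = 0.0919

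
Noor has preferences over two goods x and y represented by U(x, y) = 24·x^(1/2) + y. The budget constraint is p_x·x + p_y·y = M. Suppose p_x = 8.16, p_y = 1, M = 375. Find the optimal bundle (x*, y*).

Plugging in: x* = (12·1/8.16)² = 2.1626, y* = 357.3529.

x* = 2.1626, y* = 357.3529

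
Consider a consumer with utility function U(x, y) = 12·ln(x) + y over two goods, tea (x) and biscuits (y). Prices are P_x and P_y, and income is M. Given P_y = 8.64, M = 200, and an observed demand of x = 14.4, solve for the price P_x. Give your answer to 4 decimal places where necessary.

P_x = 7.2

MU_x = 12/x, MU_y = 1. Tangency: 12/x = P_x/P_y.
So x*(P_x,P_y) = 12·P_y/P_x, independent of income; and y* = (M − 12·P_y)/P_y.
Set x* = 14.4 in the demand function and solve for P_x: P_x = 7.2.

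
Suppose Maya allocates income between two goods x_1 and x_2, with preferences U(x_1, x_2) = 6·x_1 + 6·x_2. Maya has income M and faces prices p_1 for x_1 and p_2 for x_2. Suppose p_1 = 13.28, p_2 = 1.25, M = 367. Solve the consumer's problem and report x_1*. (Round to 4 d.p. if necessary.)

Linear utility — the consumer picks whichever good has higher MU/price: 6/13.28 = 0.4518 vs 6/1.25 = 4.8.
x_2 gives more utility per dollar, so spend all income on x_2: x_2* = M/p_2, x_1* = 0.
Numerically: x_1* = 0, x_2* = 293.6.

x_1* = 0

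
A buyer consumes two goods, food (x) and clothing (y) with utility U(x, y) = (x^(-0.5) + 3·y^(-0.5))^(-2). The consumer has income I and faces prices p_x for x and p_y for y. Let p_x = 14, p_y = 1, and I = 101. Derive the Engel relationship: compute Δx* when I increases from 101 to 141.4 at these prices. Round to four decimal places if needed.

MRS = MU_x/MU_y = (1/3)·(y/x)^(1.5). Set equal to p_x/p_y.
Hence y/x = (3·p_x/p_y)^(1/(1.5)), i.e. raised to the 2/3 power.
With the ratio pinned down, the budget gives x* = I/(p_x + p_y·(y/x)) and y* = (y/x)·x*.
Numerically y/x = 12.082761, so x* = 101/(14 + 1·12.082761) = 3.8723.
At I' = 141.4: x* = 5.4212. Change: 5.4212 − 3.8723 = 1.5489.

Δx* = 1.5489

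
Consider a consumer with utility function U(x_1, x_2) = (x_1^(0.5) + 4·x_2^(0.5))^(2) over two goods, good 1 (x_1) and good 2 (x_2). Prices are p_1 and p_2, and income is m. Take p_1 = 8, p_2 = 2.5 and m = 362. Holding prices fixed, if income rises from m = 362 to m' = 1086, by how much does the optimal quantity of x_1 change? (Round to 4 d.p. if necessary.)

Δx_1* = 1.7337

With the ratio pinned down, the budget gives x_1* = m/(p_1 + p_2·(x_2/x_1)) and x_2* = (x_2/x_1)·x_1*.
Numerically x_2/x_1 = 163.84, so x_1* = 362/(8 + 2.5·163.84) = 0.8669.
At m' = 1086: x_1* = 2.6006. Change: 2.6006 − 0.8669 = 1.7337.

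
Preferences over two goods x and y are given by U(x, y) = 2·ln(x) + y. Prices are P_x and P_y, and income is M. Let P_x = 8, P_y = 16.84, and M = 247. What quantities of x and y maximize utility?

x* = 4.21, y* = 12.6675

MU_x = 2/x, MU_y = 1. Tangency: 2/x = P_x/P_y.
So x*(P_x,P_y) = 2·P_y/P_x, independent of income; and y* = (M − 2·P_y)/P_y.
At the given prices: x* = 2·16.84/8 = 4.21, and y* = 12.6675.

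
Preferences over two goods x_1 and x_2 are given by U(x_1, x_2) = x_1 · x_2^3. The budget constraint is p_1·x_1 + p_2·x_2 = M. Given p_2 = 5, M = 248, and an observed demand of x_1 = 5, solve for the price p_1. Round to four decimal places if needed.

Tangency: MRS = (1/3)·x_2/x_1 = p_1/p_2.
Rearranging, p_2·x_2 = 3·p_1·x_1. Substituting into the budget gives p_1·x_1·(1 + 3) = M.
Demand: x_1*(p_1,p_2,M) = 0.25·M/p_1 and x_2* = 0.75·M/p_2.
Set x_1* = 5 in the demand function and solve for p_1: p_1 = 12.4.

p_1 = 12.4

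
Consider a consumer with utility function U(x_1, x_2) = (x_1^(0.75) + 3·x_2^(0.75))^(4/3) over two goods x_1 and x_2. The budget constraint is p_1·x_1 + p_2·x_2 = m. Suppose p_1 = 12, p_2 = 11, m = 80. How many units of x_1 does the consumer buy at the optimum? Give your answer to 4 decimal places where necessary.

Numerically x_2/x_1 = 114.720033, so x_1* = 80/(12 + 11·114.720033) = 0.0628.

x_1* = 0.0628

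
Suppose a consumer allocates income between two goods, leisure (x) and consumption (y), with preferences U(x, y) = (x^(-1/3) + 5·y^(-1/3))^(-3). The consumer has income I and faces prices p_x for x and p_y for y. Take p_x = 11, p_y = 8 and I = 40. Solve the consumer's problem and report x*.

MU_x ∝ x^(-4/3), MU_y ∝ 5·y^(-4/3), so MRS = (1/5)·(y/x)^(4/3) = p_x/p_y.
Hence y/x = (5·p_x/p_y)^(1/(4/3)), i.e. raised to the 0.75 power.
With the ratio pinned down, the budget gives x* = I/(p_x + p_y·(y/x)) and y* = (y/x)·x*.
Numerically y/x = 4.245751, so x* = 40/(11 + 8·4.245751) = 0.8896.

x* = 0.8896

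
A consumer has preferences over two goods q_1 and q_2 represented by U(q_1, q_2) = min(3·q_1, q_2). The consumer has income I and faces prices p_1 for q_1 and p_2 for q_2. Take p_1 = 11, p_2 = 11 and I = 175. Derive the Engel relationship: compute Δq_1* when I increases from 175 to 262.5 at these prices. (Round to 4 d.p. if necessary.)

Demand: q_1*(p_1,p_2,I) = I/(p_1 + 3·p_2), q_2* = 3·I/(p_1 + 3·p_2).
Here 11 + 3·11 = 44, giving q_1* = 3.9773.
At I' = 262.5: q_1* = 5.9659. Change: 5.9659 − 3.9773 = 1.9886.

Δq_1* = 1.9886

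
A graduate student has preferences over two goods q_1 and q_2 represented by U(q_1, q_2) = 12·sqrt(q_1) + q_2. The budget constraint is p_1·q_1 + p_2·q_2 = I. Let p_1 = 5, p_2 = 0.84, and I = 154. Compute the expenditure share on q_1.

share on q_1 = 0.033

Utility is quasi-linear in q_2; the FOC for q_1 is 6/√q_1 = p_1/p_2.
Solve: √q_1 = 6·p_2/p_1, so q_1*(p_1,p_2) = (6·p_2/p_1)², and q_2* = (I − p_1·q_1*)/p_2.
Plugging in: q_1* = (6·0.84/5)² = 1.0161, q_2* = 177.2853.
Expenditure on q_1: 5·1.0161 = 5.0803; share = 0.033.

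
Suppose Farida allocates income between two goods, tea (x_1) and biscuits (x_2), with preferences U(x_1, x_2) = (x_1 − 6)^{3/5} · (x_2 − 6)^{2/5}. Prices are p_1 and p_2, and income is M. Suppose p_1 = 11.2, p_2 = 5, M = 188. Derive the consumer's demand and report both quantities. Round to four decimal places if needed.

MRS = (3/2)·(x_2−6)/(x_1−6). Tangency with p_1/p_2 gives x_2−6 = (2/3)·(p_1/p_2)·(x_1−6).
Substituting into the budget: x_1* = 6 + 0.6·(M − 6·p_1 − 6·p_2)/p_1, and x_2* = 6 + 0.4·(…)/p_2.
Discretionary income = 188 − 6·11.2 − 6·5 = 90.8; x_1* = 6 + 0.6·90.8/11.2 = 10.8643; x_2* = 6 + 0.4·90.8/5 = 13.264.

x_1* = 10.8643, x_2* = 13.264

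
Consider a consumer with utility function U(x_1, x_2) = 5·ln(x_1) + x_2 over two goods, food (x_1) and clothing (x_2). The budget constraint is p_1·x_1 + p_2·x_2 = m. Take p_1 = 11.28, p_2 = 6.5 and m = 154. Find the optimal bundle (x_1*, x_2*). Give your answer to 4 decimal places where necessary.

x_1* = 2.8812, x_2* = 18.6923

Set MRS = p_1/p_2: (5/x_1)/1 = p_1/p_2.
So x_1*(p_1,p_2) = 5·p_2/p_1, independent of income; and x_2* = (m − 5·p_2)/p_2.
At the given prices: x_1* = 5·6.5/11.28 = 2.8812, and x_2* = 18.6923.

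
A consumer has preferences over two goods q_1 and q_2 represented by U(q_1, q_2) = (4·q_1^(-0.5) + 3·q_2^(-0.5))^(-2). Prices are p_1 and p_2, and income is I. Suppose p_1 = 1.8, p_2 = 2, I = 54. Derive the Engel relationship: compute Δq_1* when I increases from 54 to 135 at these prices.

From the CES first-order condition, (4/3)·(q_2/q_1)^(1.5) = p_1/p_2.
Solve for the ratio: q_2/q_1 = [(3/4)·p_1/p_2]^(2/3).
With the ratio pinned down, the budget gives q_1* = I/(p_1 + p_2·(q_2/q_1)) and q_2* = (q_2/q_1)·q_1*.
Numerically q_2/q_1 = 0.769489, so q_1* = 54/(1.8 + 2·0.769489) = 16.1726.
At I' = 135: q_1* = 40.4315. Change: 40.4315 − 16.1726 = 24.2589.

Δq_1* = 24.2589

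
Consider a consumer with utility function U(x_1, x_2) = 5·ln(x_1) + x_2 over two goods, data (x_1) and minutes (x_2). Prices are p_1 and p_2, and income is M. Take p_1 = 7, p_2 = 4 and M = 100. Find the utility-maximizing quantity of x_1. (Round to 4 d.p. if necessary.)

x_1* = 2.8571

Set MRS = p_1/p_2: (5/x_1)/1 = p_1/p_2.
So x_1*(p_1,p_2) = 5·p_2/p_1, independent of income; and x_2* = (M − 5·p_2)/p_2.
At the given prices: x_1* = 5·4/7 = 2.8571.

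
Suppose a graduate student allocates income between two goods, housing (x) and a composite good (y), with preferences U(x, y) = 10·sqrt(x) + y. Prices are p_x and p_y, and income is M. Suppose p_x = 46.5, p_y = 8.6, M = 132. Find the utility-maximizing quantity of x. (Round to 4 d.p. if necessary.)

Plugging in: x* = (5·8.6/46.5)² = 0.8551.

x* = 0.8551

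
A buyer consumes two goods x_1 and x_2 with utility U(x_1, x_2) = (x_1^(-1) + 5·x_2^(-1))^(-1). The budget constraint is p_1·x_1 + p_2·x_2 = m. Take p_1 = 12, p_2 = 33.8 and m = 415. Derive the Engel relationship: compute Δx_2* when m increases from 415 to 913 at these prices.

Δx_2* = 11.6337

From the CES first-order condition, (1/5)·(x_2/x_1)^(2) = p_1/p_2.
Hence x_2/x_1 = (5·p_1/p_2)^(1/(2)), i.e. raised to the 0.5 power.
With the ratio pinned down, the budget gives x_1* = m/(p_1 + p_2·(x_2/x_1)) and x_2* = (x_2/x_1)·x_1*.
Numerically x_2/x_1 = 1.332347, so x_1* = 415/(12 + 33.8·1.332347) = 7.2764 and x_2* = 1.332347·7.2764 = 9.6948.
At m' = 913: x_2* = 21.3285. Change: 21.3285 − 9.6948 = 11.6337.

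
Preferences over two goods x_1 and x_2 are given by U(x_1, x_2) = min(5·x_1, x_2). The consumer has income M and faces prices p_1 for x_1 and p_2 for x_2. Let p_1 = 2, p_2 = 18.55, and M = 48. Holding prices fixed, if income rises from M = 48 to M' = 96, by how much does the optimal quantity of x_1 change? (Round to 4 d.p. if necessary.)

With perfect complements, no substitution: consume in ratio x_1:x_2 = 1:5.
Budget: p_1·x_1 + p_2·5·x_1 = M, so (p_1 + 5·p_2)·x_1 = M.
Demand: x_1*(p_1,p_2,M) = M/(p_1 + 5·p_2), x_2* = 5·M/(p_1 + 5·p_2).
Here 2 + 5·18.55 = 94.75, giving x_1* = 0.5066.
At M' = 96: x_1* = 1.0132. Change: 1.0132 − 0.5066 = 0.5066.

Δx_1* = 0.5066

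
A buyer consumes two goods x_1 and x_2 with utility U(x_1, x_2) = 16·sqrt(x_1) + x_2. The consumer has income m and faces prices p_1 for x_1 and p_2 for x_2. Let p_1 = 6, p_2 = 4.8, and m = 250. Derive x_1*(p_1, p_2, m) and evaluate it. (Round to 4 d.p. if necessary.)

Set MRS = p_1/p_2: 8·x_1^(−1/2) = p_1/p_2.
Solve: √x_1 = 8·p_2/p_1, so x_1*(p_1,p_2) = (8·p_2/p_1)², and x_2* = (m − p_1·x_1*)/p_2.
Plugging in: x_1* = (8·4.8/6)² = 40.96.

x_1* = 40.96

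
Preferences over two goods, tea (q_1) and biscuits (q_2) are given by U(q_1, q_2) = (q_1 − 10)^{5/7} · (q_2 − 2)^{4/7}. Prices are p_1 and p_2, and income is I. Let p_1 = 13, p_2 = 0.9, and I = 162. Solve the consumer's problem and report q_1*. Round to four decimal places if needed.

This is Cobb-Douglas in (q_1−10, q_2−2): tangency gives 5/7·p_2·(q_2−2) = 4/7·p_1·(q_1−10).
Substituting into the budget: q_1* = 10 + 5/9·(I − 10·p_1 − 2·p_2)/p_1, and q_2* = 2 + 4/9·(…)/p_2.
Discretionary income = 162 − 10·13 − 2·0.9 = 30.2; q_1* = 10 + 5/9·30.2/13 = 11.2906.

q_1* = 11.2906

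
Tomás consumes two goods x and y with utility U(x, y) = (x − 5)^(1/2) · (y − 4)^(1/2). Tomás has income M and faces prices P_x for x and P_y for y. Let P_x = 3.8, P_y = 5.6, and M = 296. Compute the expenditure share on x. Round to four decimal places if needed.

Let x' = x−5, y' = y−4. MRS = y'/x' = P_x/P_y.
Substituting into the budget: x* = 5 + 0.5·(M − 5·P_x − 4·P_y)/P_x, and y* = 4 + 0.5·(…)/P_y.
Discretionary income = 296 − 5·3.8 − 4·5.6 = 254.6; x* = 5 + 0.5·254.6/3.8 = 38.5; y* = 4 + 0.5·254.6/5.6 = 26.7321.
Expenditure on x: 3.8·38.5 = 146.3; share = 0.4943.

share on x = 0.4943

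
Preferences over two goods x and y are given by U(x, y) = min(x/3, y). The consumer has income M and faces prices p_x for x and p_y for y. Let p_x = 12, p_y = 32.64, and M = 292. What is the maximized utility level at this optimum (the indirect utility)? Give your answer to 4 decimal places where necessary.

V = 4.2541

Leontief preferences: the optimum is at the kink where x/3 = y/1, i.e. y = (1/3)·x.
Budget: p_x·x + p_y·(1/3)·x = M, so (3·p_x + p_y)·x = 3·M.
Demand: x*(p_x,p_y,M) = 3·M/(3·p_x + p_y), y* = M/(3·p_x + p_y).
Here 3·12 + 32.64 = 68.64, giving x* = 12.7622 and y* = 4.2541.
Utility at the optimum: U(12.7622, 4.2541) = 4.2541.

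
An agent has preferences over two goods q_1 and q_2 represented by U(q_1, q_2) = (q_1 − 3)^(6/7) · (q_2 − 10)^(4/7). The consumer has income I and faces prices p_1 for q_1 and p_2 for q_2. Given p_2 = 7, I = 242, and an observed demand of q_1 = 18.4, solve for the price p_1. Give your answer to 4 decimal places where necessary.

p_1 = 6

Let q_1' = q_1−3, q_2' = q_2−10. MRS = (3/2)·q_2'/q_1' = p_1/p_2.
Substituting into the budget: q_1* = 3 + 0.6·(I − 3·p_1 − 10·p_2)/p_1, and q_2* = 10 + 0.4·(…)/p_2.
Set q_1* = 18.4 in the demand function and solve for p_1: p_1 = 6.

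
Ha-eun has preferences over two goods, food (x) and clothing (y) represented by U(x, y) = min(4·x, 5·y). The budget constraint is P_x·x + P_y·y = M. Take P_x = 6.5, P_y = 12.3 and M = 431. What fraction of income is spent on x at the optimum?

share on x = 0.3978

Demand: x*(P_x,P_y,M) = 5·M/(5·P_x + 4·P_y), y* = 4·M/(5·P_x + 4·P_y).
Here 5·6.5 + 4·12.3 = 81.7, giving x* = 26.377 and y* = 21.1016.
Expenditure on x: 6.5·26.377 = 171.4504; share = 0.3978.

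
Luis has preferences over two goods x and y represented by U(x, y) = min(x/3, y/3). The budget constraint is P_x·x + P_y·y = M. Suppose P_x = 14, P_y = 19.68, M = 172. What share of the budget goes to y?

share on y = 0.5843

Leontief preferences: the optimum is at the kink where x/3 = y/3, i.e. y = x.
Budget: P_x·x + P_y·x = M, so (3·P_x + 3·P_y)·x = 3·M.
Demand: x*(P_x,P_y,M) = 3·M/(3·P_x + 3·P_y), y* = 3·M/(3·P_x + 3·P_y).
Here 3·14 + 3·19.68 = 101.04, giving x* = 5.1069 and y* = 5.1069.
Expenditure on y: 19.68·5.1069 = 100.5036; share = 0.5843.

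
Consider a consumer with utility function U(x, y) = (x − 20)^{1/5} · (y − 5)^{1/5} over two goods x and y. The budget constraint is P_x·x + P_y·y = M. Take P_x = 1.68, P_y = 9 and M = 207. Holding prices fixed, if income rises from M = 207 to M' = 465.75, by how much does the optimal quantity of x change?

Δx* = 77.0089

MRS = (y−5)/(x−20). Tangency with P_x/P_y gives y−5 = (P_x/P_y)·(x−20).
Substituting into the budget: x* = 20 + 0.5·(M − 20·P_x − 5·P_y)/P_x, and y* = 5 + 0.5·(…)/P_y.
Discretionary income = 207 − 20·1.68 − 5·9 = 128.4; x* = 20 + 0.5·128.4/1.68 = 58.2143.
At M' = 465.75: x* = 135.2232. Change: 135.2232 − 58.2143 = 77.0089.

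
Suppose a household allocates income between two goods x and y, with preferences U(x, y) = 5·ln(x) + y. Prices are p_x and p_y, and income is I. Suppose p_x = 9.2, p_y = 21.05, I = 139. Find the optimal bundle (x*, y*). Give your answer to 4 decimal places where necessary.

x* = 11.4402, y* = 1.6033

So x*(p_x,p_y) = 5·p_y/p_x, independent of income; and y* = (I − 5·p_y)/p_y.
At the given prices: x* = 5·21.05/9.2 = 11.4402, and y* = 1.6033.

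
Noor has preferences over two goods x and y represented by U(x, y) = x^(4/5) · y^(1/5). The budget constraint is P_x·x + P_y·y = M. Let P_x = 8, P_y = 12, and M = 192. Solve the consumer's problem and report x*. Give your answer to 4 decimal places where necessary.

x* = 19.2

MU_x/MU_y = (0.8·y)/(0.2·x); tangency sets this equal to P_x/P_y.
Rearranging, P_y·y = (1/4)·P_x·x. Substituting into the budget gives P_x·x·(1 + (1/4)) = M.
Demand: x*(P_x,P_y,M) = 0.8·M/P_x and y* = 0.2·M/P_y.
At P_x=8, P_y=12, M=192: x* = 0.8·192/8 = 19.2.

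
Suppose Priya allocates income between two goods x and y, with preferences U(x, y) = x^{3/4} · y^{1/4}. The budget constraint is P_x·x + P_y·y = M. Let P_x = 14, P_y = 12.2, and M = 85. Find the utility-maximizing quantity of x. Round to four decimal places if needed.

x* = 4.5536

Tangency: MRS = 3·y/x = P_x/P_y.
So 0.75·P_y·y = 0.25·P_x·x; combined with the budget, a share 0.75 of income goes to x.
Demand: x*(P_x,P_y,M) = 0.75·M/P_x and y* = 0.25·M/P_y.
At P_x=14, P_y=12.2, M=85: x* = 0.75·85/14 = 4.5536.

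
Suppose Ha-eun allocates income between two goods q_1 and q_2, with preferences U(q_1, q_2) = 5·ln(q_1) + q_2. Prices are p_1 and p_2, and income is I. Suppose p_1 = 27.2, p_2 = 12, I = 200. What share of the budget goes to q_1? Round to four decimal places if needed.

Set MRS = p_1/p_2: (5/q_1)/1 = p_1/p_2.
So q_1*(p_1,p_2) = 5·p_2/p_1, independent of income; and q_2* = (I − 5·p_2)/p_2.
At the given prices: q_1* = 5·12/27.2 = 2.2059, and q_2* = 11.6667.
Expenditure on q_1: 27.2·2.2059 = 60; share = 0.3.

share on q_1 = 0.3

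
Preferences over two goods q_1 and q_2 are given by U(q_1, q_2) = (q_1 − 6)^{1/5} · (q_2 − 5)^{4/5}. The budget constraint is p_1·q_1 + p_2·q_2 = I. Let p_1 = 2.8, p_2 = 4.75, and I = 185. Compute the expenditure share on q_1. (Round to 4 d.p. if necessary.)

After buying the subsistence bundle (6, 5), a share 0.2 of the remaining income goes to q_1: q_1* = 6 + 0.2·(I − 6p_1 − 5p_2)/p_1.
Discretionary income = 185 − 6·2.8 − 5·4.75 = 144.45; q_1* = 6 + 0.2·144.45/2.8 = 16.3179; q_2* = 5 + 0.8·144.45/4.75 = 29.3284.
Expenditure on q_1: 2.8·16.3179 = 45.69; share = 0.247.

share on q_1 = 0.247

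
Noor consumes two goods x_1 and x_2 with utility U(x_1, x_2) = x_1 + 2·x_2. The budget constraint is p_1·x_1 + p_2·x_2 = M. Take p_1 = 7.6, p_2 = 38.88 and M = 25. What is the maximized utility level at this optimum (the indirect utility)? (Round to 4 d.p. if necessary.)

Perfect substitutes: compare marginal utility per dollar. 1/p_1 vs 2/p_2 → 0.1316 vs 0.0514.
x_1 gives more utility per dollar, so spend all income on x_1: x_1* = M/p_1, x_2* = 0.
Numerically: x_1* = 3.2895, x_2* = 0.
Utility at the optimum: U(3.2895, 0) = 3.2895.

V = 3.2895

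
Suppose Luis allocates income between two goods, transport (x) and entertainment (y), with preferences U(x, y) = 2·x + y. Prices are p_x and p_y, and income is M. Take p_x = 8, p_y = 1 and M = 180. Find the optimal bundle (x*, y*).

x* = 0, y* = 180

y gives more utility per dollar, so spend all income on y: y* = M/p_y, x* = 0.
Numerically: x* = 0, y* = 180.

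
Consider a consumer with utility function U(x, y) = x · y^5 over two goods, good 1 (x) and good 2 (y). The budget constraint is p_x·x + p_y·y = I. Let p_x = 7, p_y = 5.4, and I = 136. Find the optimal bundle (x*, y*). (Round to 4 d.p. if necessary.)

At p_x=7, p_y=5.4, I=136: x* = 1/6·136/7 = 3.2381, y* = 20.9877.

x* = 3.2381, y* = 20.9877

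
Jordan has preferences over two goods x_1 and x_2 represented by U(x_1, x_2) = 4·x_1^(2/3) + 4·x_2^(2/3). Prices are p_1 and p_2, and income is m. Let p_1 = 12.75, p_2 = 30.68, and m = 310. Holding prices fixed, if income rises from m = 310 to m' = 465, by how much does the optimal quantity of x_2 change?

Δx_2* = 0.744

Substitute x_2 = (x_2/x_1)·x_1 into the budget: x_1* = m/(p_1 + p_2·(x_2/x_1)).
Numerically x_2/x_1 = 0.071774, so x_1* = 310/(12.75 + 30.68·0.071774) = 20.733 and x_2* = 0.071774·20.733 = 1.4881.
At m' = 465: x_2* = 2.2321. Change: 2.2321 − 1.4881 = 0.744.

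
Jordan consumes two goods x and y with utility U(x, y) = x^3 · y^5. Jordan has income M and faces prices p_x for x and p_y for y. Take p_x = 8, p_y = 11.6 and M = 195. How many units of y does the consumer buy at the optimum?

Tangency: MRS = (3/5)·y/x = p_x/p_y.
So 3·p_y·y = 5·p_x·x; combined with the budget, a share 0.375 of income goes to x.
Demand: x*(p_x,p_y,M) = 0.375·M/p_x and y* = 0.625·M/p_y.
At p_x=8, p_y=11.6, M=195: y* = 0.625·195/11.6 = 10.5065.

y* = 10.5065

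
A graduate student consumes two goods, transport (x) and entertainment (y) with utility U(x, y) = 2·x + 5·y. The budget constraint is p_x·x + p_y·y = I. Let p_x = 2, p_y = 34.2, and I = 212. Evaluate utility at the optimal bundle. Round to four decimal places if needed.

Perfect substitutes: compare marginal utility per dollar. 2/p_x vs 5/p_y → 1 vs 0.1462.
x gives more utility per dollar, so spend all income on x: x* = I/p_x, y* = 0.
Numerically: x* = 106, y* = 0.
Utility at the optimum: U(106, 0) = 212.

V = 212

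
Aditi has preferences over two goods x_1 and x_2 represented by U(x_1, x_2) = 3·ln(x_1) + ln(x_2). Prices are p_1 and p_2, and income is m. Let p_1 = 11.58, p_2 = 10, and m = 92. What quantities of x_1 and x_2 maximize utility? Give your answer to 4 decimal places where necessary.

x_1* = 5.9585, x_2* = 2.3

The MRS is 3·x_2/x_1. Set MRS = p_1/p_2.
Rearranging, p_2·x_2 = (1/3)·p_1·x_1. Substituting into the budget gives p_1·x_1·(1 + (1/3)) = m.
Demand: x_1*(p_1,p_2,m) = 0.75·m/p_1 and x_2* = 0.25·m/p_2.
At p_1=11.58, p_2=10, m=92: x_1* = 0.75·92/11.58 = 5.9585, x_2* = 2.3.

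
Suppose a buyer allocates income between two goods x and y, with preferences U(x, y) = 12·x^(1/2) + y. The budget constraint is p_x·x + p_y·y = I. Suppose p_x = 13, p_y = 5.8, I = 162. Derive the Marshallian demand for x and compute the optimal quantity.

x* = 7.1659

Plugging in: x* = (6·5.8/13)² = 7.1659.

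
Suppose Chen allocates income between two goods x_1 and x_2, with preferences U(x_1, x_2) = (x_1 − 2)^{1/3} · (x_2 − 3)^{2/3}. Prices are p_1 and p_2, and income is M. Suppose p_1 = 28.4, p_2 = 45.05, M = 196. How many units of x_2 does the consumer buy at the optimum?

This is Cobb-Douglas in (x_1−2, x_2−3): tangency gives 1/3·p_2·(x_2−3) = 2/3·p_1·(x_1−2).
Substituting into the budget: x_1* = 2 + 1/3·(M − 2·p_1 − 3·p_2)/p_1, and x_2* = 3 + 2/3·(…)/p_2.
Discretionary income = 196 − 2·28.4 − 3·45.05 = 4.05; x_2* = 3 + 2/3·4.05/45.05 = 3.0599.

x_2* = 3.0599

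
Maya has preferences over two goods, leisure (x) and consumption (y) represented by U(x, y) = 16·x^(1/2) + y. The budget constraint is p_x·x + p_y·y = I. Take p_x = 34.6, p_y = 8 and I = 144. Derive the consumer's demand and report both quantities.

x* = 3.4214, y* = 3.2023

Utility is quasi-linear in y; the FOC for x is 8/√x = p_x/p_y.
Thus x* = (8·p_y/p_x)² — independent of I — with the rest of income spent on y.
Plugging in: x* = (8·8/34.6)² = 3.4214, y* = 3.2023.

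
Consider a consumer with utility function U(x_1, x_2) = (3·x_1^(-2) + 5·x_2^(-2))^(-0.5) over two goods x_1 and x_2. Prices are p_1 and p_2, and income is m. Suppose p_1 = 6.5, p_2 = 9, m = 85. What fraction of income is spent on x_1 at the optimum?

share on x_1 = 0.4044

From the CES first-order condition, (3/5)·(x_2/x_1)^(3) = p_1/p_2.
Hence x_2/x_1 = ((5/3)·p_1/p_2)^(1/(3)), i.e. raised to the 1/3 power.
Substitute x_2 = (x_2/x_1)·x_1 into the budget: x_1* = m/(p_1 + p_2·(x_2/x_1)).
Numerically x_2/x_1 = 1.063751, so x_1* = 85/(6.5 + 9·1.063751) = 5.2881 and x_2* = 1.063751·5.2881 = 5.6252.
Expenditure on x_1: 6.5·5.2881 = 34.3728; share = 0.4044.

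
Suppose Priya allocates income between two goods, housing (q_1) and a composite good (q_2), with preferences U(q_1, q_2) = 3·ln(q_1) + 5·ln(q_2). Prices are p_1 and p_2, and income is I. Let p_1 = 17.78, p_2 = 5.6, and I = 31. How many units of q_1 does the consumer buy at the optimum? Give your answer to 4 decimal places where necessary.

q_1* = 0.6538

The MRS is (3/5)·q_2/q_1. Set MRS = p_1/p_2.
Rearranging, p_2·q_2 = (5/3)·p_1·q_1. Substituting into the budget gives p_1·q_1·(1 + (5/3)) = I.
Demand: q_1*(p_1,p_2,I) = 0.375·I/p_1 and q_2* = 0.625·I/p_2.
At p_1=17.78, p_2=5.6, I=31: q_1* = 0.375·31/17.78 = 0.6538.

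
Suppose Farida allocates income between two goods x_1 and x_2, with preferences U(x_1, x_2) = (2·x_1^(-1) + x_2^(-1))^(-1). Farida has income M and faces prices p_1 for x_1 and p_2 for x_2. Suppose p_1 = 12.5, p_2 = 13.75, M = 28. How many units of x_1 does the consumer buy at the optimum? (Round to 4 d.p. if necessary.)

x_1* = 1.2862

Substitute x_2 = (x_2/x_1)·x_1 into the budget: x_1* = M/(p_1 + p_2·(x_2/x_1)).
Numerically x_2/x_1 = 0.6742, so x_1* = 28/(12.5 + 13.75·0.6742) = 1.2862.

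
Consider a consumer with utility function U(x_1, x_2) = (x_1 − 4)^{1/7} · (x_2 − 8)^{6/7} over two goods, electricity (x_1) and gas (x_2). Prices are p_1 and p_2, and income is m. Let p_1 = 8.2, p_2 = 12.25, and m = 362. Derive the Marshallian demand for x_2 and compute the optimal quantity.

MRS = (1/6)·(x_2−8)/(x_1−4). Tangency with p_1/p_2 gives x_2−8 = 6·(p_1/p_2)·(x_1−4).
After buying the subsistence bundle (4, 8), a share 1/7 of the remaining income goes to x_1: x_1* = 4 + 1/7·(m − 4p_1 − 8p_2)/p_1.
Discretionary income = 362 − 4·8.2 − 8·12.25 = 231.2; x_2* = 8 + 6/7·231.2/12.25 = 24.1773.

x_2* = 24.1773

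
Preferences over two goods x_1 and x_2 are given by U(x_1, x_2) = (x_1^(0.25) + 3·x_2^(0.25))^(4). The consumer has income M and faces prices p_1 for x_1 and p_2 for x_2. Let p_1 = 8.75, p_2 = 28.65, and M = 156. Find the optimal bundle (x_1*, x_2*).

x_1* = 4.5553, x_2* = 4.0538

Numerically x_2/x_1 = 0.889897, so x_1* = 156/(8.75 + 28.65·0.889897) = 4.5553 and x_2* = 0.889897·4.5553 = 4.0538.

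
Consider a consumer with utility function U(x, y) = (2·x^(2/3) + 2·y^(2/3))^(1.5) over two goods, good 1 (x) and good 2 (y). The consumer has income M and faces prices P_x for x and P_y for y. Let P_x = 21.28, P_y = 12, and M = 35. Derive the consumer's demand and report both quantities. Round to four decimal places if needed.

x* = 0.3968, y* = 2.213

From the CES first-order condition, (y/x)^(1/3) = P_x/P_y.
Hence y/x = (P_x/P_y)^(1/(1/3)), i.e. raised to the 3 power.
With the ratio pinned down, the budget gives x* = M/(P_x + P_y·(y/x)) and y* = (y/x)·x*.
Numerically y/x = 5.576621, so x* = 35/(21.28 + 12·5.576621) = 0.3968 and y* = 5.576621·0.3968 = 2.213.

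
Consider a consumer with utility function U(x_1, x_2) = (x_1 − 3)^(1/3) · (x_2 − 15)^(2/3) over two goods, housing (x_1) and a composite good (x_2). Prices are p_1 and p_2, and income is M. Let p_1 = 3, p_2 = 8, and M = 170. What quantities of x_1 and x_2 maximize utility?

x_1* = 7.5556, x_2* = 18.4167

MRS = (1/2)·(x_2−15)/(x_1−3). Tangency with p_1/p_2 gives x_2−15 = 2·(p_1/p_2)·(x_1−3).
After buying the subsistence bundle (3, 15), a share 1/3 of the remaining income goes to x_1: x_1* = 3 + 1/3·(M − 3p_1 − 15p_2)/p_1.
Discretionary income = 170 − 3·3 − 15·8 = 41; x_1* = 3 + 1/3·41/3 = 7.5556; x_2* = 15 + 2/3·41/8 = 18.4167.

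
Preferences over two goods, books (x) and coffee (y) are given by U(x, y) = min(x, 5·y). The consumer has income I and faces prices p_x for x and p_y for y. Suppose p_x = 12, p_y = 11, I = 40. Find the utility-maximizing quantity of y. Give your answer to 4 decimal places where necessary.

y* = 0.5634

Leontief preferences: the optimum is at the kink where x/5 = y/1, i.e. y = (1/5)·x.
Budget: p_x·x + p_y·(1/5)·x = I, so (5·p_x + p_y)·x = 5·I.
Demand: x*(p_x,p_y,I) = 5·I/(5·p_x + p_y), y* = I/(5·p_x + p_y).
Here 5·12 + 11 = 71, giving y* = 0.5634.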